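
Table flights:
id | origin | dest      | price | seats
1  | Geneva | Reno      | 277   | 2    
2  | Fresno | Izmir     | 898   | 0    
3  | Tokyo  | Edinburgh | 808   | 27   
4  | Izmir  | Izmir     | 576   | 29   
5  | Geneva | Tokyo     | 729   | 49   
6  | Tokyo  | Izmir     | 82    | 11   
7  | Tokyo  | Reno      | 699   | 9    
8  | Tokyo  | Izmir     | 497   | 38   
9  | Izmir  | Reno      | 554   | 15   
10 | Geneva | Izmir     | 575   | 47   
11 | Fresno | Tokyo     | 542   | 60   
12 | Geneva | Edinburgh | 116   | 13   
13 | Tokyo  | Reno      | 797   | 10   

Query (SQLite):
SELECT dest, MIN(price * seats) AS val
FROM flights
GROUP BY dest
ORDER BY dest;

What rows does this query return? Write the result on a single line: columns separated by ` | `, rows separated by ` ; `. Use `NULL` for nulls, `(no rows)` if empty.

Edinburgh | 1508 ; Izmir | 0 ; Reno | 554 ; Tokyo | 32520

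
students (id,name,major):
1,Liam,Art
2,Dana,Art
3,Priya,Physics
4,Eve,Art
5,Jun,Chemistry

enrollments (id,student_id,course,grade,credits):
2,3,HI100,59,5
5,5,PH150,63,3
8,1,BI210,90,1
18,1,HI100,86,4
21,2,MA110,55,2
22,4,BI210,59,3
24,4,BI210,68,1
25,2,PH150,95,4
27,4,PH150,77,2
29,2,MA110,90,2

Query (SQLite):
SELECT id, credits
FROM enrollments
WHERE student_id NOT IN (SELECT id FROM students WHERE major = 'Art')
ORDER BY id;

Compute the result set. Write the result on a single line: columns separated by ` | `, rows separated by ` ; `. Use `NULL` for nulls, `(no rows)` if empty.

2 | 5 ; 5 | 3

Inner query: students.id where major = 'Art'.
Outer: keep enrollments rows whose student_id is not in that set.
Inner query → {1, 2, 4}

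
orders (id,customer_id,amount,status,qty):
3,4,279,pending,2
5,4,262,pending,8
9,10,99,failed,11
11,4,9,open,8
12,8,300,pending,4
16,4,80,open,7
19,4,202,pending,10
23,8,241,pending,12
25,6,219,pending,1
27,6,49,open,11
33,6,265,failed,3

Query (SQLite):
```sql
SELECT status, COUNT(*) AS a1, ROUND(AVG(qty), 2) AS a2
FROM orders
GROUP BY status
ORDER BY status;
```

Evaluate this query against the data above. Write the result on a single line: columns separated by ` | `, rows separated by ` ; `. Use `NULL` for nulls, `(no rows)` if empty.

failed | 2 | 7 ; open | 3 | 8.67 ; pending | 6 | 6.17

Group orders by status.
Per group compute: COUNT(*), ROUND(AVG(qty), 2).
  failed: ids {9, 33} → COUNT(*)=2, ROUND(AVG(qty), 2)=7
  open: ids {11, 16, 27} → COUNT(*)=3, ROUND(AVG(qty), 2)=8.67
  pending: ids {3, 5, 12, 19, 23, 25} → COUNT(*)=6, ROUND(AVG(qty), 2)=6.17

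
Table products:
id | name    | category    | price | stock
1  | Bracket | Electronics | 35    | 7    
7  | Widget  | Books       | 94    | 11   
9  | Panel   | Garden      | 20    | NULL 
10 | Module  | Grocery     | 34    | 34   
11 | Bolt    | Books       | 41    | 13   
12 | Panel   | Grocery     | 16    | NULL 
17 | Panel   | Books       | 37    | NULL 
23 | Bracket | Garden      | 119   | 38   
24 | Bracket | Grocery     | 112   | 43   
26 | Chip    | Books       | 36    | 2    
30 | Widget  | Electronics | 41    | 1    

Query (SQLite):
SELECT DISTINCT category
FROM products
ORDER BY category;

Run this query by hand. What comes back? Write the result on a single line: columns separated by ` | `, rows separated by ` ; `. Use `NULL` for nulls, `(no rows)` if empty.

Collect distinct category values from products.

Books ; Electronics ; Garden ; Grocery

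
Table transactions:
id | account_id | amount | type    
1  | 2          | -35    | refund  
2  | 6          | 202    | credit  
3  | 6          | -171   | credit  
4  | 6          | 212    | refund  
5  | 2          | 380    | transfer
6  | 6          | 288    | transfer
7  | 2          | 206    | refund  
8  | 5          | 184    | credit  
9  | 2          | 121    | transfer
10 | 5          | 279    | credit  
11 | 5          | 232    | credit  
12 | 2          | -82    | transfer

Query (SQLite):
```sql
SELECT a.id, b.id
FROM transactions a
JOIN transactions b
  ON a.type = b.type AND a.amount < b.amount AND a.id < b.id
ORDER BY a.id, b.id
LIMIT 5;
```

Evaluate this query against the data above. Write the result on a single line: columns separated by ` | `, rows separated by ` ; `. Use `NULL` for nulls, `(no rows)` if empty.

Pairs (a,b) with same type, a.amount < b.amount, a.id < b.id.
type groups: credit:{2,3,8,10,11} refund:{1,4,7} transfer:{5,6,9,12}
Ordered by (a.id, b.id); first 5.

1 | 4 ; 1 | 7 ; 2 | 10 ; 2 | 11 ; 3 | 8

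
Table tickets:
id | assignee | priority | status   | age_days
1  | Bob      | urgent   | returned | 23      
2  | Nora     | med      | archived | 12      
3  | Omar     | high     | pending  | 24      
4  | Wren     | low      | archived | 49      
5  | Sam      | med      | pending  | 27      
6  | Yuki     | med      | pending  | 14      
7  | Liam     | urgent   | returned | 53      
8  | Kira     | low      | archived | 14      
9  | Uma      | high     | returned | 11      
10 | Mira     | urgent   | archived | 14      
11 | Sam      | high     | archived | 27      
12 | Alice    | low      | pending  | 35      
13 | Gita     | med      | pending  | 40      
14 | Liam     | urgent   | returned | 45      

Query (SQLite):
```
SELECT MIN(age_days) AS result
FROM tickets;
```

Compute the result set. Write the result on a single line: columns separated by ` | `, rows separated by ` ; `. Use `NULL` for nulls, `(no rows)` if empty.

11

All age_days values: [23, 12, 24, 49, 27, 14, 53, 14, 11, 14, 27, 35, 40, 45].
MIN of non-NULL values = 11.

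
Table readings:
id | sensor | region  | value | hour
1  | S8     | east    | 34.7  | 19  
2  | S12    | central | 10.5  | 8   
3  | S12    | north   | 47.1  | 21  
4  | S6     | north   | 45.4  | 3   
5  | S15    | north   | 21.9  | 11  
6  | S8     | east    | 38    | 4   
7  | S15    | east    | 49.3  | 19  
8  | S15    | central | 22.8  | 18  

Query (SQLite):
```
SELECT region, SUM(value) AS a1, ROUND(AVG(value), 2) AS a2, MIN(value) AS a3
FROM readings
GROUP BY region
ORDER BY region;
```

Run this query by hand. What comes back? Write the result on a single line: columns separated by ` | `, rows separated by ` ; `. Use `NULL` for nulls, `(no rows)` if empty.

Group readings by region.
Per group compute: SUM(value), ROUND(AVG(value), 2), MIN(value).
  central: ids {2, 8} → SUM(value)=33.3, ROUND(AVG(value), 2)=16.65, MIN(value)=10.5
  east: ids {1, 6, 7} → SUM(value)=122, ROUND(AVG(value), 2)=40.67, MIN(value)=34.7
  north: ids {3, 4, 5} → SUM(value)=114.4, ROUND(AVG(value), 2)=38.13, MIN(value)=21.9

central | 33.3 | 16.65 | 10.5 ; east | 122 | 40.67 | 34.7 ; north | 114.4 | 38.13 | 21.9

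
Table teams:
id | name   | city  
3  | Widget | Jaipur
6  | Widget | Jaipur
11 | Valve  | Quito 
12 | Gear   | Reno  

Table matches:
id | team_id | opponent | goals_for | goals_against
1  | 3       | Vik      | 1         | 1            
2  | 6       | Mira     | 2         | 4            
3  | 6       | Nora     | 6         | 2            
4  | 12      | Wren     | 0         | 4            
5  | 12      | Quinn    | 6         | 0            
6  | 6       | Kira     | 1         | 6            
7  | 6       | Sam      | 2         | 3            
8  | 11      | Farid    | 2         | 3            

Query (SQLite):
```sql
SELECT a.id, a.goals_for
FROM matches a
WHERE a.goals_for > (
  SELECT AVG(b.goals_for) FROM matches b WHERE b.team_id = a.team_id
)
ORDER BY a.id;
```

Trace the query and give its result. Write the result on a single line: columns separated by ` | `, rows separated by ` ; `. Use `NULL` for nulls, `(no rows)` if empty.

For each matches row a, compute AVG(goals_for) over rows sharing a.team_id.
Keep row a if a.goals_for > that per-group AVG.
  team_id=3: AVG(goals_for) = 1.0
  team_id=6: AVG(goals_for) = 2.75
  team_id=11: AVG(goals_for) = 2.0
  team_id=12: AVG(goals_for) = 3.0

3 | 6 ; 5 | 6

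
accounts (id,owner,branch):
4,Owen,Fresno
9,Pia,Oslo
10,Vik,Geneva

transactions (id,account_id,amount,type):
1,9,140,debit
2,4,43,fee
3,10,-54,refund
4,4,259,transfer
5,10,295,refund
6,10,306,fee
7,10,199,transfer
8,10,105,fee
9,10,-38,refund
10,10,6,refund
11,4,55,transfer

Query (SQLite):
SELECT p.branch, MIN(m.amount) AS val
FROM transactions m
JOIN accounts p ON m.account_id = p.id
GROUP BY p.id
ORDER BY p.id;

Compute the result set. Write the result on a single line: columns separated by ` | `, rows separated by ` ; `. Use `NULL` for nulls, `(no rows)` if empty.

Join each transactions row to its accounts via account_id.
Group joined rows by accounts.id; compute MIN(m.amount) per group.
  4: ids {2, 4, 11} → MIN(m.amount)=43
  9: ids {1} → MIN(m.amount)=140
  10: ids {3, 5, 6, 7, 8, 9, 10} → MIN(m.amount)=-54

Fresno | 43 ; Oslo | 140 ; Geneva | -54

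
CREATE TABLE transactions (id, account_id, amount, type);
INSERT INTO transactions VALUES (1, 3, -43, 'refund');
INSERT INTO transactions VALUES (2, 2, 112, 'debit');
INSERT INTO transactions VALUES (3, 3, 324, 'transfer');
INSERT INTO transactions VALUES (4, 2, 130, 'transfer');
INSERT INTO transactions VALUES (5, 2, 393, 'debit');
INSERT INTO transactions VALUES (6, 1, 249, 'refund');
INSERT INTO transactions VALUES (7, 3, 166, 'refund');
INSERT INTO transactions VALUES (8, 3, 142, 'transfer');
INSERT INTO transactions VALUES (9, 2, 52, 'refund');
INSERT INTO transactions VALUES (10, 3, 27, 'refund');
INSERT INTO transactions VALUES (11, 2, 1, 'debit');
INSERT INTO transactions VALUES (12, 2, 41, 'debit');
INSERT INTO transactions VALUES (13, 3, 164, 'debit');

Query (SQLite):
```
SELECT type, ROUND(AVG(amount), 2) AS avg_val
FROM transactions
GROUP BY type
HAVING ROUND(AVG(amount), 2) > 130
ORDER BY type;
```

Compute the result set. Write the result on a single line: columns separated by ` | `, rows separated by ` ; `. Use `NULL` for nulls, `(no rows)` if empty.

debit | 142.2 ; transfer | 198.67

Partition transactions by type; compute ROUND(AVG(amount), 2) within each group.
HAVING: keep groups where ROUND(AVG(amount), 2) > 130.
  debit: ids {2, 5, 11, 12, 13} → ROUND(AVG(amount), 2)=142.2
  refund: ids {1, 6, 7, 9, 10} → ROUND(AVG(amount), 2)=90.2
  transfer: ids {3, 4, 8} → ROUND(AVG(amount), 2)=198.67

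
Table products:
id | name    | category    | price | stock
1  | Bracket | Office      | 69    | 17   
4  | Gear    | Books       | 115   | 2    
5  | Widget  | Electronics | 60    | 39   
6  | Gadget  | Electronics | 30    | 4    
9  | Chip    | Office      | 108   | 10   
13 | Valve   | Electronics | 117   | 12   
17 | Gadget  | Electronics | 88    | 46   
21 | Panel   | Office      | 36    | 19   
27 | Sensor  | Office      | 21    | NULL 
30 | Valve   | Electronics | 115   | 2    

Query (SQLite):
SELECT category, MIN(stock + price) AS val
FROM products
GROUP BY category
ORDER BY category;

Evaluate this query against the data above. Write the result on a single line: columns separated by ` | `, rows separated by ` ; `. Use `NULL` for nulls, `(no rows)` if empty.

For each row compute stock + price.
Group by category; take MIN of the expression per group.
  Books: ids {4} → MIN(stock + price)=117
  Electronics: ids {5, 6, 13, 17, 30} → MIN(stock + price)=34
  Office: ids {1, 9, 21, 27} → MIN(stock + price)=55

Books | 117 ; Electronics | 34 ; Office | 55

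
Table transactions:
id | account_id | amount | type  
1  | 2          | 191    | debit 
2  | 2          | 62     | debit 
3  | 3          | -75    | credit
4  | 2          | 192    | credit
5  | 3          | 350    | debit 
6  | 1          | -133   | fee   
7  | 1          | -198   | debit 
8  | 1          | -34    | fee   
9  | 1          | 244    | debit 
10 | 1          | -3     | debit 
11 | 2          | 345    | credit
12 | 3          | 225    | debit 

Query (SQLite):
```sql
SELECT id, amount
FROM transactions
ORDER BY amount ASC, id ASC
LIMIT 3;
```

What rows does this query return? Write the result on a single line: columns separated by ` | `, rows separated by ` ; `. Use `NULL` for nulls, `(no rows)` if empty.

7 | -198 ; 6 | -133 ; 3 | -75

Sort by amount asc, tiebreak id asc: (-198, id=7), (-133, id=6), (-75, id=3), (-34, id=8), (-3, id=10), (62, id=2) …. Take first 3.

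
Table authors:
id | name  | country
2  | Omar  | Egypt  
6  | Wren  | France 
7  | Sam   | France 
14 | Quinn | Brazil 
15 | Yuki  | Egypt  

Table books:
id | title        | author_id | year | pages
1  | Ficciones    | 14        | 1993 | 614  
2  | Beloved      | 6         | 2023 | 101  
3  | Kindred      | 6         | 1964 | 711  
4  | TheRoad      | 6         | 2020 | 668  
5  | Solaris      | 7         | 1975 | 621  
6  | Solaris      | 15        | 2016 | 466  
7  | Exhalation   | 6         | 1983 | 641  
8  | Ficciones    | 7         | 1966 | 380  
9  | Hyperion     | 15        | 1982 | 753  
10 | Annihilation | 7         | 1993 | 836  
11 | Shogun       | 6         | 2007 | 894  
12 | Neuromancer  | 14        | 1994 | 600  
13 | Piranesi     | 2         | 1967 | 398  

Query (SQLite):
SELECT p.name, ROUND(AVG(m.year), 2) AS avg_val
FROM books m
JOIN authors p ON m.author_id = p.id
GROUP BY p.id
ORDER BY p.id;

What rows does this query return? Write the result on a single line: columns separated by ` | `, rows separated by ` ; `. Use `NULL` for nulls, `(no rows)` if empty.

Join each books row to its authors via author_id.
Group joined rows by authors.id; compute ROUND(AVG(m.year), 2) per group.
  2: ids {13} → ROUND(AVG(m.year), 2)=1967
  6: ids {2, 3, 4, 7, 11} → ROUND(AVG(m.year), 2)=1999.4
  7: ids {5, 8, 10} → ROUND(AVG(m.year), 2)=1978
  14: ids {1, 12} → ROUND(AVG(m.year), 2)=1993.5
  15: ids {6, 9} → ROUND(AVG(m.year), 2)=1999

Omar | 1967 ; Wren | 1999.4 ; Sam | 1978 ; Quinn | 1993.5 ; Yuki | 1999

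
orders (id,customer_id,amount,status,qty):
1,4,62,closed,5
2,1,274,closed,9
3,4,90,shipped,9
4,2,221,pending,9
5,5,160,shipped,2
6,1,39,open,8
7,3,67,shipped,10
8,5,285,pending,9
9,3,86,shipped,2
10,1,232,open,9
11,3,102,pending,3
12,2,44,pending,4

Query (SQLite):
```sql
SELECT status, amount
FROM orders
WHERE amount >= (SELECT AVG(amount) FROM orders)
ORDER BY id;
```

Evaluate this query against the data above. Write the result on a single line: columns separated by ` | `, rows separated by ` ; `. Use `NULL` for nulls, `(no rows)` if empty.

closed | 274 ; pending | 221 ; shipped | 160 ; pending | 285 ; open | 232

Scalar subquery: AVG(amount) over all orders rows = 138.5.
Keep rows where amount >= that value.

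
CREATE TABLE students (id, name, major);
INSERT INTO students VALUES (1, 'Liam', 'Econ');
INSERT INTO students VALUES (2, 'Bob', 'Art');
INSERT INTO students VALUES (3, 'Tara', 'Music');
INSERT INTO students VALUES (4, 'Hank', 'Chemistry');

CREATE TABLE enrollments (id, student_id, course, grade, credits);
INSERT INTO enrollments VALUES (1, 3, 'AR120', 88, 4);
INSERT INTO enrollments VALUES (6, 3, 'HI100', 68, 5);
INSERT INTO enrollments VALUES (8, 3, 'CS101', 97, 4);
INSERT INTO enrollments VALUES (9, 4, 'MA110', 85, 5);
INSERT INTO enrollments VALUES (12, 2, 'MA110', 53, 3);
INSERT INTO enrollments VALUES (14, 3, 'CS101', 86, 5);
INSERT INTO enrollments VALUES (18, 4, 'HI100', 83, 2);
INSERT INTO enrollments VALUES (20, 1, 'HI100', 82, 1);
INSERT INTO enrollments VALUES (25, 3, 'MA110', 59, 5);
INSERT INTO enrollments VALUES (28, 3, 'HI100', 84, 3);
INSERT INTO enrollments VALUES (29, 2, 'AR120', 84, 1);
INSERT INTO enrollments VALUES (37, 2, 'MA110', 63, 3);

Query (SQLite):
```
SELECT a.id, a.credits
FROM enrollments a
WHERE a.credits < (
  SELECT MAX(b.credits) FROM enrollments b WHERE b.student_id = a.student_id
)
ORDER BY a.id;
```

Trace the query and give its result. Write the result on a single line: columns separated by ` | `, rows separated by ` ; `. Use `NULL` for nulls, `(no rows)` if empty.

1 | 4 ; 8 | 4 ; 18 | 2 ; 28 | 3 ; 29 | 1

For each enrollments row a, compute MAX(credits) over rows sharing a.student_id.
Keep row a if a.credits < that per-group MAX.
  student_id=1: MAX(credits) = 1
  student_id=2: MAX(credits) = 3
  student_id=3: MAX(credits) = 5
  student_id=4: MAX(credits) = 5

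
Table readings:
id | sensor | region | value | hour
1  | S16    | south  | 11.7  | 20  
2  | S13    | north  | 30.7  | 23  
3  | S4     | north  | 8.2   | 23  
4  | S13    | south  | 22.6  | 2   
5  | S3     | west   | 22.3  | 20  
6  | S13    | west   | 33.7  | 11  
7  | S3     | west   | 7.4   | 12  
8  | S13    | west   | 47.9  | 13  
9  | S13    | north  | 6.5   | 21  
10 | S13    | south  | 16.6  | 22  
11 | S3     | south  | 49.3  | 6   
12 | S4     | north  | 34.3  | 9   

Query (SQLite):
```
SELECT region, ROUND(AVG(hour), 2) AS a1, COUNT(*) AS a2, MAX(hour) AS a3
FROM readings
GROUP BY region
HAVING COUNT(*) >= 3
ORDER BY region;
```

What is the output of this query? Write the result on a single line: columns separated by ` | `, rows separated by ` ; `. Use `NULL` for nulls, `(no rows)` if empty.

Group readings by region.
Per group compute: ROUND(AVG(hour), 2), COUNT(*), MAX(hour).
HAVING: drop groups with fewer than 3 rows.
  north: ids {2, 3, 9, 12} → ROUND(AVG(hour), 2)=19, COUNT(*)=4, MAX(hour)=23
  south: ids {1, 4, 10, 11} → ROUND(AVG(hour), 2)=12.5, COUNT(*)=4, MAX(hour)=22
  west: ids {5, 6, 7, 8} → ROUND(AVG(hour), 2)=14, COUNT(*)=4, MAX(hour)=20

north | 19 | 4 | 23 ; south | 12.5 | 4 | 22 ; west | 14 | 4 | 20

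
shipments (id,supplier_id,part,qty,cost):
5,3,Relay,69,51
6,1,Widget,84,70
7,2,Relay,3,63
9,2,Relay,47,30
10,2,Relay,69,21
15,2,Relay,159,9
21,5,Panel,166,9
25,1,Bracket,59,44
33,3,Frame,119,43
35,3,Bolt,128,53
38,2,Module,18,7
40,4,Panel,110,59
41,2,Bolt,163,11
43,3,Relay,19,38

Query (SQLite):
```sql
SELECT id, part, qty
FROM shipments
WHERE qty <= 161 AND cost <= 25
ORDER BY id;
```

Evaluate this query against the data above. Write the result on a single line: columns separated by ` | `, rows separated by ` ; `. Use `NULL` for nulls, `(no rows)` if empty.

qty <= 161: ids {5, 6, 7, 9, 10, 15, 25, 33, 35, 38, 40, 43}
cost <= 25: ids {10, 15, 21, 38, 41}
Combine with AND.

10 | Relay | 69 ; 15 | Relay | 159 ; 38 | Module | 18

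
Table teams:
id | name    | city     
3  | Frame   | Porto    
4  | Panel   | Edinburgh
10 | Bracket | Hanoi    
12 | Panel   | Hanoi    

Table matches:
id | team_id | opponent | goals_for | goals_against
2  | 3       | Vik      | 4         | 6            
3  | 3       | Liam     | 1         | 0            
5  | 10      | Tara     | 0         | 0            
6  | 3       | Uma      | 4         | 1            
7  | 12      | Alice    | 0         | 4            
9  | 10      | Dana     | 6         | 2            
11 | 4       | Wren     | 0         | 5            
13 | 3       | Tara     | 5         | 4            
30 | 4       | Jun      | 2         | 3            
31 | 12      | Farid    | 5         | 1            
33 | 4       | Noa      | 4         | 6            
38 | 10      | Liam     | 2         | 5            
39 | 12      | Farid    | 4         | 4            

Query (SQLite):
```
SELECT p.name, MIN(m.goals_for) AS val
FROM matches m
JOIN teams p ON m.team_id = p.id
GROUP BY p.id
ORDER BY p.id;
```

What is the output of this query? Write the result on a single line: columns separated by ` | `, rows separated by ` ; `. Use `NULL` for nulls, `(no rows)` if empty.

Frame | 1 ; Panel | 0 ; Bracket | 0 ; Panel | 0

Join each matches row to its teams via team_id.
Group joined rows by teams.id; compute MIN(m.goals_for) per group.
  3: ids {2, 3, 6, 13} → MIN(m.goals_for)=1
  4: ids {11, 30, 33} → MIN(m.goals_for)=0
  10: ids {5, 9, 38} → MIN(m.goals_for)=0
  12: ids {7, 31, 39} → MIN(m.goals_for)=0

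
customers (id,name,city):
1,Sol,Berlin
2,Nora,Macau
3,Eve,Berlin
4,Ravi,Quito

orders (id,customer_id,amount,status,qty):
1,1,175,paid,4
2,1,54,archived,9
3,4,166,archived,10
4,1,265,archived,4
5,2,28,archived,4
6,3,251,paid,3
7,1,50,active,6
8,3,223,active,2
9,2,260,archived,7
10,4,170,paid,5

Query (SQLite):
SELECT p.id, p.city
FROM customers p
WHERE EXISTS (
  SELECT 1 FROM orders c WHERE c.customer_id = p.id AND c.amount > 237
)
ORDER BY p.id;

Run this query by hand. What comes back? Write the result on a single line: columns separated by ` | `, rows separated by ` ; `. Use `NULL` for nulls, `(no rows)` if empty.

1 | Berlin ; 2 | Macau ; 3 | Berlin

For each customers row, check whether any orders with matching customer_id has amount > 237.
Keep rows where that is true.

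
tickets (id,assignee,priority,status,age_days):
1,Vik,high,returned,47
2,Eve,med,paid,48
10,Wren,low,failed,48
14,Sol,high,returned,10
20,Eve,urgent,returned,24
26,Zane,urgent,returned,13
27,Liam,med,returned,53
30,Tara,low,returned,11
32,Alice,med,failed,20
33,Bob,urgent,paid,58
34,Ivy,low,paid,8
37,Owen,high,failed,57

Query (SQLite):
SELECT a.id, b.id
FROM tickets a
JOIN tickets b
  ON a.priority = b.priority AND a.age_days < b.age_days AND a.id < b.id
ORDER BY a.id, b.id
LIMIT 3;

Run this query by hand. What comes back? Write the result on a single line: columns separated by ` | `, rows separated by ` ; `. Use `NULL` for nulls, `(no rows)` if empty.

1 | 37 ; 2 | 27 ; 14 | 37

Pairs (a,b) with same priority, a.age_days < b.age_days, a.id < b.id.
priority groups: high:{1,14,37} low:{10,30,34} med:{2,27,32} urgent:{20,26,33}
Ordered by (a.id, b.id); first 3.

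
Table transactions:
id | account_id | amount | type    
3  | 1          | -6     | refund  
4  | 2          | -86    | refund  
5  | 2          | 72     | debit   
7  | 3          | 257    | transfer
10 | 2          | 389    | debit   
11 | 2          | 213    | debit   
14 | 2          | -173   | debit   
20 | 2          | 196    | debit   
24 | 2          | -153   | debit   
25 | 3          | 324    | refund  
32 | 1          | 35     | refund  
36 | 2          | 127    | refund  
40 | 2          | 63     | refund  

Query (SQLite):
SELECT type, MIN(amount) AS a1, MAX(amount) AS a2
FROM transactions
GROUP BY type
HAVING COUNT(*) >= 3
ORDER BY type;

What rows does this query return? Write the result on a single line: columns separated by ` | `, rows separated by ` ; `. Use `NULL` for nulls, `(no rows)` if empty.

Group transactions by type.
Per group compute: MIN(amount), MAX(amount).
HAVING: drop groups with fewer than 3 rows.
  debit: ids {5, 10, 11, 14, 20, 24} → MIN(amount)=-173, MAX(amount)=389
  refund: ids {3, 4, 25, 32, 36, 40} → MIN(amount)=-86, MAX(amount)=324
  transfer: ids {7} → MIN(amount)=257, MAX(amount)=257

debit | -173 | 389 ; refund | -86 | 324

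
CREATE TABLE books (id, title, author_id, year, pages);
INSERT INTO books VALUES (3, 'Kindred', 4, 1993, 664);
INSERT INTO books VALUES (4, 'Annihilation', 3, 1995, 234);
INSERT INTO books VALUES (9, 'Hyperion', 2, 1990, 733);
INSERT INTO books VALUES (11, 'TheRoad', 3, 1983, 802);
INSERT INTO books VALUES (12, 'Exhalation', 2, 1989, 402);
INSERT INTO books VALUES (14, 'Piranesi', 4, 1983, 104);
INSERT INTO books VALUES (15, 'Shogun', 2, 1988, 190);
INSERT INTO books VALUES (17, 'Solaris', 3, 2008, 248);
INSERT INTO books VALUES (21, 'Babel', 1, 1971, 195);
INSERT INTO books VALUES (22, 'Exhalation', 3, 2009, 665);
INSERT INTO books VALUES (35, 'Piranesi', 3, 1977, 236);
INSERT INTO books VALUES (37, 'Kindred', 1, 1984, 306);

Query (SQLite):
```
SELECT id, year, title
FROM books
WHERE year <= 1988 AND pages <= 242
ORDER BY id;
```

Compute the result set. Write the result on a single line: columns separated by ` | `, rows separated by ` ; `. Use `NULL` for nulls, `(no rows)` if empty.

14 | 1983 | Piranesi ; 15 | 1988 | Shogun ; 21 | 1971 | Babel ; 35 | 1977 | Piranesi

year <= 1988: ids {11, 14, 15, 21, 35, 37}
pages <= 242: ids {4, 14, 15, 21, 35}
Combine with AND.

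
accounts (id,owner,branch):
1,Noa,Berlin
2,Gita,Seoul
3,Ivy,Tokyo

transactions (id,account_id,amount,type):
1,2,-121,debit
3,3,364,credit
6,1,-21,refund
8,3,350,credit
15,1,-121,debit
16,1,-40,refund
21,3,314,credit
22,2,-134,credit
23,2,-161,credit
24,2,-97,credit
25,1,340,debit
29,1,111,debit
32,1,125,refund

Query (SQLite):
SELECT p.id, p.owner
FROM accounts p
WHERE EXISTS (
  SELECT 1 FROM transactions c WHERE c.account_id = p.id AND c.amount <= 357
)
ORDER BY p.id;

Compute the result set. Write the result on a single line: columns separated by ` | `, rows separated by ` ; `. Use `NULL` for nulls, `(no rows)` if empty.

For each accounts row, check whether any transactions with matching account_id has amount <= 357.
Keep rows where that is true.

1 | Noa ; 2 | Gita ; 3 | Ivy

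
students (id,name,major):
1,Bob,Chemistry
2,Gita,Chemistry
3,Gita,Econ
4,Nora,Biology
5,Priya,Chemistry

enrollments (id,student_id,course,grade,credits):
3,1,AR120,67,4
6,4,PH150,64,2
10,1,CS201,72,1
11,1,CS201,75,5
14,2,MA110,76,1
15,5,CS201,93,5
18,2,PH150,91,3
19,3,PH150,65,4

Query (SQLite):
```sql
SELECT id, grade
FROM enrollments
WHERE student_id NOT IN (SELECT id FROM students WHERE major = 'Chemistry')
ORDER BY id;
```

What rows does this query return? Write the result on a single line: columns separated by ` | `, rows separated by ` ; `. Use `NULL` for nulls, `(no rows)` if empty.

Inner query: students.id where major = 'Chemistry'.
Outer: keep enrollments rows whose student_id is not in that set.
Inner query → {1, 2, 5}

6 | 64 ; 19 | 65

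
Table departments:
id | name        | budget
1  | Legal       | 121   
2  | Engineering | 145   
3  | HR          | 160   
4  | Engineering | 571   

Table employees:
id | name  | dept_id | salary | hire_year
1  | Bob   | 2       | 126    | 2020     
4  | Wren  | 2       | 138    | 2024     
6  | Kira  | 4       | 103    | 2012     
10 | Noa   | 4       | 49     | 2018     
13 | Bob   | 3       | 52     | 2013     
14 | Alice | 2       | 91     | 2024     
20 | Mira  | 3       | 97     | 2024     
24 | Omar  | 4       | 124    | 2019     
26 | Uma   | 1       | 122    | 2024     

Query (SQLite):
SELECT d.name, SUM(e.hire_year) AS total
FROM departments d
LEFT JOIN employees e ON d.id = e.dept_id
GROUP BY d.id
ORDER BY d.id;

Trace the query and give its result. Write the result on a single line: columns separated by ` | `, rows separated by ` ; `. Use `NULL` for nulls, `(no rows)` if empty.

Legal | 2024 ; Engineering | 6068 ; HR | 4037 ; Engineering | 6049

LEFT JOIN keeps every departments row; unmatched ones get NULL for employees columns.
Group by departments.id and compute SUM(e.hire_year). SUM over an all-NULL group is NULL.
  1: ids {26} → SUM(e.hire_year)=2024
  2: ids {1, 4, 14} → SUM(e.hire_year)=6068
  3: ids {13, 20} → SUM(e.hire_year)=4037
  4: ids {6, 10, 24} → SUM(e.hire_year)=6049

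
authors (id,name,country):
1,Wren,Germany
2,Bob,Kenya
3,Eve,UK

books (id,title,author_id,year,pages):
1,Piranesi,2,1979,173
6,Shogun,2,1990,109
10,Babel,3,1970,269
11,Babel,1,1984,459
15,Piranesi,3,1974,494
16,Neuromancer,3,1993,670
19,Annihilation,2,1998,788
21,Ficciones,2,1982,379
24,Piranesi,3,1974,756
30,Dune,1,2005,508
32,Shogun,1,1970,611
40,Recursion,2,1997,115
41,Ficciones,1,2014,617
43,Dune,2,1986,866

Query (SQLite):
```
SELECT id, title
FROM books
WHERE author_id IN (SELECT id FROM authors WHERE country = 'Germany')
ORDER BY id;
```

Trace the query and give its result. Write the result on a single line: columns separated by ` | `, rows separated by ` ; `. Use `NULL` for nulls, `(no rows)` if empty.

Inner query: authors.id where country = 'Germany'.
Outer: keep books rows whose author_id is in that set.
Inner query → {1}

11 | Babel ; 30 | Dune ; 32 | Shogun ; 41 | Ficciones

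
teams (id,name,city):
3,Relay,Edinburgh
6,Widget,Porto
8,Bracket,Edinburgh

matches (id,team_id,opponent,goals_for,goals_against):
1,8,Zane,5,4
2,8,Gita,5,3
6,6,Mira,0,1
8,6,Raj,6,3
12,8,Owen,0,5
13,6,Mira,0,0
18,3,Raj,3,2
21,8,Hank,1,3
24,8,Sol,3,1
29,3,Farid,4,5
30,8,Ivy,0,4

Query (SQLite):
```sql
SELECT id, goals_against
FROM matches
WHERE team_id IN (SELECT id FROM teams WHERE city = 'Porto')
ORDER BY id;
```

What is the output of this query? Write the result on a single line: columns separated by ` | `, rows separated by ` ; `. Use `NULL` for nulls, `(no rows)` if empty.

6 | 1 ; 8 | 3 ; 13 | 0

Inner query: teams.id where city = 'Porto'.
Outer: keep matches rows whose team_id is in that set.
Inner query → {6}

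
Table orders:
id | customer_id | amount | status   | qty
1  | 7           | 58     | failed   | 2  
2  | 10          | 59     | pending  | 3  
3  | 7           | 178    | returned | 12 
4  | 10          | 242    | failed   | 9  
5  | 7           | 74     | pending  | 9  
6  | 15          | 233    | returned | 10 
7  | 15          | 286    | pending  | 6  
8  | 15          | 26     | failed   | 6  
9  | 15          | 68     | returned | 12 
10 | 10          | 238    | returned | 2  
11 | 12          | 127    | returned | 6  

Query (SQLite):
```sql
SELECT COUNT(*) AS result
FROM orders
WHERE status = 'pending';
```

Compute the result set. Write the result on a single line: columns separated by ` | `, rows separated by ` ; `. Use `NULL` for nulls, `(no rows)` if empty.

3

Rows where status='pending' → qty values: [3, 9, 6].
COUNT(*) counts rows → 3.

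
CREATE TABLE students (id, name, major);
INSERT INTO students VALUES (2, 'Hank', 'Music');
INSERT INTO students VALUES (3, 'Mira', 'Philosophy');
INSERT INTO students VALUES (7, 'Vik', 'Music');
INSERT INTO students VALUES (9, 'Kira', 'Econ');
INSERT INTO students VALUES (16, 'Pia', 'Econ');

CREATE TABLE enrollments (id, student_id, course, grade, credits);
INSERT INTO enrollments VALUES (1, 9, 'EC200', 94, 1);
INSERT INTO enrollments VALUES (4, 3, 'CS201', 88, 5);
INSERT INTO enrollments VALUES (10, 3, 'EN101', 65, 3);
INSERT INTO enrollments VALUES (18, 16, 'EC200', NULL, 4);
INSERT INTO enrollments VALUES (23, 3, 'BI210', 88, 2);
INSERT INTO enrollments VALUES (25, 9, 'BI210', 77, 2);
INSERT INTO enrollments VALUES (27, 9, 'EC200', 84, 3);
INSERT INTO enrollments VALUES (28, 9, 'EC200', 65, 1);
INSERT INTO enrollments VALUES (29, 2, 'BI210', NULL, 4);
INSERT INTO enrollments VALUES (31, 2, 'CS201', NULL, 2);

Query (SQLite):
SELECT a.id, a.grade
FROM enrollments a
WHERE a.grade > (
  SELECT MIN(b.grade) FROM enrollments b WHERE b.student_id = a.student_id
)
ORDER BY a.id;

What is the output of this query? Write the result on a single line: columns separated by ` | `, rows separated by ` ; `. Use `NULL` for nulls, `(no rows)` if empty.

1 | 94 ; 4 | 88 ; 23 | 88 ; 25 | 77 ; 27 | 84

For each enrollments row a, compute MIN(grade) over rows sharing a.student_id.
Keep row a if a.grade > that per-group MIN.
  student_id=2: MIN(grade) = NULL
  student_id=3: MIN(grade) = 65
  student_id=9: MIN(grade) = 65
  student_id=16: MIN(grade) = NULL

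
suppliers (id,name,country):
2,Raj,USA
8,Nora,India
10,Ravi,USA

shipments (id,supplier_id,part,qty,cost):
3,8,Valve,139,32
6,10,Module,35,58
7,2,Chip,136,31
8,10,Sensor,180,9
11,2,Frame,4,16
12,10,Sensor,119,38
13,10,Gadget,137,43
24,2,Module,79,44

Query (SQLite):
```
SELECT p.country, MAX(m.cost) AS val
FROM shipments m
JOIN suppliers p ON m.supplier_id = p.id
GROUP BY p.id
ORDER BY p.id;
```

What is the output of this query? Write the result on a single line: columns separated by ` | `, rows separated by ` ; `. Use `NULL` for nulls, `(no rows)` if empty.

USA | 44 ; India | 32 ; USA | 58

Join each shipments row to its suppliers via supplier_id.
Group joined rows by suppliers.id; compute MAX(m.cost) per group.
  2: ids {7, 11, 24} → MAX(m.cost)=44
  8: ids {3} → MAX(m.cost)=32
  10: ids {6, 8, 12, 13} → MAX(m.cost)=58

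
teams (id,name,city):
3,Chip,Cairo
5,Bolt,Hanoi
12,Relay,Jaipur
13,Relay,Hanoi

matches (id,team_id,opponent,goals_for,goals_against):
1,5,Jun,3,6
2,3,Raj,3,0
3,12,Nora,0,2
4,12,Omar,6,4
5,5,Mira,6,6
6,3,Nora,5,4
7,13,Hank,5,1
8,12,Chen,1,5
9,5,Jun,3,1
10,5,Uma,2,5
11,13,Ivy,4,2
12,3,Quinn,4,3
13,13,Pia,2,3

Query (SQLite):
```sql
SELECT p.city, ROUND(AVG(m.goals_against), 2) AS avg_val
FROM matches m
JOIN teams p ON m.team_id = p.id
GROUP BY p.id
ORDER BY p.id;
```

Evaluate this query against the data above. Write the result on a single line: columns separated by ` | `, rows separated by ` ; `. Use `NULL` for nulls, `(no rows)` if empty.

Cairo | 2.33 ; Hanoi | 4.5 ; Jaipur | 3.67 ; Hanoi | 2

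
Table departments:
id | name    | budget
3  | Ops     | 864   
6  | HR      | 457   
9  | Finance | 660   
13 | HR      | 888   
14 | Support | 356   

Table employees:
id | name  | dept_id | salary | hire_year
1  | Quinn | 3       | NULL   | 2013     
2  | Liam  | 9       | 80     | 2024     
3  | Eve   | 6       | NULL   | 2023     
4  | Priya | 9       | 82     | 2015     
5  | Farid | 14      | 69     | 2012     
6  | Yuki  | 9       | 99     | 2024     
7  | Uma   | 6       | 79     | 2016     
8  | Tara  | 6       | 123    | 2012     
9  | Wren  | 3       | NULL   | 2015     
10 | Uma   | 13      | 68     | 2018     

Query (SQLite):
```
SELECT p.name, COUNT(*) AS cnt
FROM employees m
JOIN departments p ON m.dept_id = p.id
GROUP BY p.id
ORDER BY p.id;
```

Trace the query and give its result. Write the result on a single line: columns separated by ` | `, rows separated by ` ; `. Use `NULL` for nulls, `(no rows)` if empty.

Join each employees row to its departments via dept_id.
Group joined rows by departments.id; compute COUNT(*) per group.
  3: ids {1, 9} → COUNT(*)=2
  6: ids {3, 7, 8} → COUNT(*)=3
  9: ids {2, 4, 6} → COUNT(*)=3
  13: ids {10} → COUNT(*)=1
  14: ids {5} → COUNT(*)=1

Ops | 2 ; HR | 3 ; Finance | 3 ; HR | 1 ; Support | 1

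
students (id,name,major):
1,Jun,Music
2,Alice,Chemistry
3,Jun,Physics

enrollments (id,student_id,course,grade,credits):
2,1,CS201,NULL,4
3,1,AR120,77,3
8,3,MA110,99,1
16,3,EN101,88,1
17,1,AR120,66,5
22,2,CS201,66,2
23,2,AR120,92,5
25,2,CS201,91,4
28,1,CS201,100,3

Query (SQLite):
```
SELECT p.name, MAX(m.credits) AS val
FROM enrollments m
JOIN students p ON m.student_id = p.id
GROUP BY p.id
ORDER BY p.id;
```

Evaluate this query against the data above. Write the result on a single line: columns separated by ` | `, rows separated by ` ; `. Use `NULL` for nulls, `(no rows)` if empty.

Join each enrollments row to its students via student_id.
Group joined rows by students.id; compute MAX(m.credits) per group.
  1: ids {2, 3, 17, 28} → MAX(m.credits)=5
  2: ids {22, 23, 25} → MAX(m.credits)=5
  3: ids {8, 16} → MAX(m.credits)=1

Jun | 5 ; Alice | 5 ; Jun | 1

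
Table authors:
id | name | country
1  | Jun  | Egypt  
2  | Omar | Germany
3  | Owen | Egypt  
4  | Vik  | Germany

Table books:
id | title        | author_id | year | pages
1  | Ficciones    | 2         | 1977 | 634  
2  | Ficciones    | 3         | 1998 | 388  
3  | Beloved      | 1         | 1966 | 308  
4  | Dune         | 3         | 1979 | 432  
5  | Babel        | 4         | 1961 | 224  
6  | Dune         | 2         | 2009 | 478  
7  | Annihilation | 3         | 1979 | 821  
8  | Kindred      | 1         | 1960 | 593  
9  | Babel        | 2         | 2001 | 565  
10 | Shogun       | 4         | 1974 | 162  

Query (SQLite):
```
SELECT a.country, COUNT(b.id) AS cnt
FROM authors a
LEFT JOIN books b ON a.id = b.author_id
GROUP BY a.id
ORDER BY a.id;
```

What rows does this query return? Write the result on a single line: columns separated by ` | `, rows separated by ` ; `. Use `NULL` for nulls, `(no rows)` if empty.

Egypt | 2 ; Germany | 3 ; Egypt | 3 ; Germany | 2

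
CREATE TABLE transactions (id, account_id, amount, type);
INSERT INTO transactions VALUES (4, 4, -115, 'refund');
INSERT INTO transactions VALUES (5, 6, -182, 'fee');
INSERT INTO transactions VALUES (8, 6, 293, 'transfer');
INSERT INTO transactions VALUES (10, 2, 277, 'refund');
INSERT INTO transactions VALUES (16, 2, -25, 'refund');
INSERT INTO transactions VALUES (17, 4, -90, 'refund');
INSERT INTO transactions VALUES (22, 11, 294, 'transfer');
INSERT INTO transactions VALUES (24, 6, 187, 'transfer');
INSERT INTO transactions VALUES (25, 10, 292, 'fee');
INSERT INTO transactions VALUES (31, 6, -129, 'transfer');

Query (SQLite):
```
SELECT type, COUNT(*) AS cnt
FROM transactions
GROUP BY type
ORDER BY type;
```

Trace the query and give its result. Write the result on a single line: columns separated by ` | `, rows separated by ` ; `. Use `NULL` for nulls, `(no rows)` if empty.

Partition transactions by type; compute COUNT(*) within each group.
  fee: ids {5, 25} → COUNT(*)=2
  refund: ids {4, 10, 16, 17} → COUNT(*)=4
  transfer: ids {8, 22, 24, 31} → COUNT(*)=4

fee | 2 ; refund | 4 ; transfer | 4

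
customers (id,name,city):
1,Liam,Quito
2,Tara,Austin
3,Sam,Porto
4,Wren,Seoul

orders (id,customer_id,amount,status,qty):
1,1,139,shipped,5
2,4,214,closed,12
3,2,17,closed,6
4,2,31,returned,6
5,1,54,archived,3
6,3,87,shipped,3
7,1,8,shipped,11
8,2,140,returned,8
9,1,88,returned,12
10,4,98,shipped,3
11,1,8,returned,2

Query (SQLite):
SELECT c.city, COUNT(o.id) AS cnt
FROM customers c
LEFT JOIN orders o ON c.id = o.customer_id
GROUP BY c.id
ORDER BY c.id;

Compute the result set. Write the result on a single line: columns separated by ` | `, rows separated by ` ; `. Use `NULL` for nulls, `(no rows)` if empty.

Quito | 5 ; Austin | 3 ; Porto | 1 ; Seoul | 2

LEFT JOIN keeps every customers row; unmatched ones get NULL for orders columns.
Group by customers.id and compute COUNT(o.id). COUNT(col) of an all-NULL group is 0.
  1: ids {1, 5, 7, 9, 11} → COUNT(o.id)=5
  2: ids {3, 4, 8} → COUNT(o.id)=3
  3: ids {6} → COUNT(o.id)=1
  4: ids {2, 10} → COUNT(o.id)=2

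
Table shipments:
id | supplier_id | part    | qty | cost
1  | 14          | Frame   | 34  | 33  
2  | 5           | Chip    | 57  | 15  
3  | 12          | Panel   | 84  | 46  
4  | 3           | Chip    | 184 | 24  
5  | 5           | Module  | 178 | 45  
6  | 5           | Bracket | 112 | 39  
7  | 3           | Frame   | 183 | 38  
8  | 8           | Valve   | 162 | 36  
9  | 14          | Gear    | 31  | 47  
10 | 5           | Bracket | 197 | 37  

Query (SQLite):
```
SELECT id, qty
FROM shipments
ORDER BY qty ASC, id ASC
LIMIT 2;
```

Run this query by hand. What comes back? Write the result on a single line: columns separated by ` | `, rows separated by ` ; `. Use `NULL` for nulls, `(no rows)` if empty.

9 | 31 ; 1 | 34

Sort by qty asc, tiebreak id asc: (31, id=9), (34, id=1), (57, id=2), (84, id=3), (112, id=6) …. Take first 2.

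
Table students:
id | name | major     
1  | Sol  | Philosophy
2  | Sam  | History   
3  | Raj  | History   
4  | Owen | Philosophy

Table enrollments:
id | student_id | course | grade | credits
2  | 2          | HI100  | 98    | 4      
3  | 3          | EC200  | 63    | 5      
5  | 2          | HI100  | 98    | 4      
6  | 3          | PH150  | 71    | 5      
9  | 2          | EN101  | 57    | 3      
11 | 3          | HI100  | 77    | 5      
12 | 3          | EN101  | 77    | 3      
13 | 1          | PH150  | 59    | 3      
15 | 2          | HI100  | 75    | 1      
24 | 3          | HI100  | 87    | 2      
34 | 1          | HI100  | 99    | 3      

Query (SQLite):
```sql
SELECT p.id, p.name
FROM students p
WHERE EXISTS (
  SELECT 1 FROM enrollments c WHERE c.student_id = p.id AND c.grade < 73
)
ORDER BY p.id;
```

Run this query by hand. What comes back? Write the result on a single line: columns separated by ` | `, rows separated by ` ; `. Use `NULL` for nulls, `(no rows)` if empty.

For each students row, check whether any enrollments with matching student_id has grade < 73.
Keep rows where that is true.

1 | Sol ; 2 | Sam ; 3 | Raj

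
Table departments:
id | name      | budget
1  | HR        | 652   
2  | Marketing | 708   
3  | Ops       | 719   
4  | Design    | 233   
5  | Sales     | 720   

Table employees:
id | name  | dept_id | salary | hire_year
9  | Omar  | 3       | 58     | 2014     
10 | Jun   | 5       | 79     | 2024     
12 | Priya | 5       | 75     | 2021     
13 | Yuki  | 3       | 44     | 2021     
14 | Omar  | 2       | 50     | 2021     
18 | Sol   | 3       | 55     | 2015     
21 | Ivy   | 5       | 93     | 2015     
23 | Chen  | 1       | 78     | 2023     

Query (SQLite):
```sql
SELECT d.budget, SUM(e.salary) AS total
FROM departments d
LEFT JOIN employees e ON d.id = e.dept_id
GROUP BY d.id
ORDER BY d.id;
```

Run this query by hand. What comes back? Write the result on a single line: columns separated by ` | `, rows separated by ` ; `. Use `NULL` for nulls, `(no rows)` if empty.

LEFT JOIN keeps every departments row; unmatched ones get NULL for employees columns.
Group by departments.id and compute SUM(e.salary). SUM over an all-NULL group is NULL.
  1: ids {23} → SUM(e.salary)=78
  2: ids {14} → SUM(e.salary)=50
  3: ids {9, 13, 18} → SUM(e.salary)=157
  4: ids {—} → SUM(e.salary)=NULL
  5: ids {10, 12, 21} → SUM(e.salary)=247

652 | 78 ; 708 | 50 ; 719 | 157 ; 233 | NULL ; 720 | 247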